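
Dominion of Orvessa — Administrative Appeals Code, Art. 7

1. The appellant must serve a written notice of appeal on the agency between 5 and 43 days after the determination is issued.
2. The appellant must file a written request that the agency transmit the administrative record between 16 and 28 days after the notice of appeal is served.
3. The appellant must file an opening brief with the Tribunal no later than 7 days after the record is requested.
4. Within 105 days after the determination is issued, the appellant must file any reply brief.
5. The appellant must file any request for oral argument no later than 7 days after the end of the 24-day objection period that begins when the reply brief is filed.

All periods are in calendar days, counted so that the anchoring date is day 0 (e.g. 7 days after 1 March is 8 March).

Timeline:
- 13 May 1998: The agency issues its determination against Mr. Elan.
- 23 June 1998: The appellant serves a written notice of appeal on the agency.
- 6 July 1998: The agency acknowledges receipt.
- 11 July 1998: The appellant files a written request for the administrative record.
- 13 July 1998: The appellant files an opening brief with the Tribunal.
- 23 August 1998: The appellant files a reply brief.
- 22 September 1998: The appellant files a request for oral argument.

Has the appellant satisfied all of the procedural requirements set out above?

Yes

Step 1: the window is 5–43 days after 13 May 1998 (when the determination is issued), so 18 May 1998 through 25 June 1998; done 23 June 1998 — within the window.
Step 2: the window is 16–28 days after 23 June 1998 (when the notice of appeal is served), so 9 July 1998 through 21 July 1998; done 11 July 1998 — within the window.
Step 3: 7 days after 11 July 1998 (when the record is requested) is 18 July 1998; 13 July 1998 is within that limit.
Step 4: 105 days after 13 May 1998 (when the determination is issued) is 26 August 1998; 23 August 1998 is within that limit.
Step 5: 7 days after 16 September 1998 (end of the 24-day objection period, which began when the reply brief is filed on 23 August 1998) is 23 September 1998; done 22 September 1998 — timely.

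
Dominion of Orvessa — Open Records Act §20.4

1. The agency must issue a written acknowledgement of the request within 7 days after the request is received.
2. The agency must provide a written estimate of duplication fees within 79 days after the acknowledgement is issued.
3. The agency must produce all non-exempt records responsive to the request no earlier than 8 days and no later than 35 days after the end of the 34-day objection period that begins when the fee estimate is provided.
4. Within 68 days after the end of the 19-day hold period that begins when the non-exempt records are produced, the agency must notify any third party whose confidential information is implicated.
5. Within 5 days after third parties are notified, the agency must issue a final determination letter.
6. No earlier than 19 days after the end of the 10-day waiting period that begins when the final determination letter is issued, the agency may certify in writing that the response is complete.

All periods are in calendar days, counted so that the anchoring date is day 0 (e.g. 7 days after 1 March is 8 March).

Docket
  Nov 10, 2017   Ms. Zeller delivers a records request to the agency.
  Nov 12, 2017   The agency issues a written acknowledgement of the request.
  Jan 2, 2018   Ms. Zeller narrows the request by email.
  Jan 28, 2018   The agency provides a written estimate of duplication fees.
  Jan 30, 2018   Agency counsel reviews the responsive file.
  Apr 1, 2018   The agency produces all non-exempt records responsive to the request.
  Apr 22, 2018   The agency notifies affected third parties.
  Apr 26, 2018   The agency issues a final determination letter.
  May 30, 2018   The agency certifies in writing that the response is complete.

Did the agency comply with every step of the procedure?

Yes

(1) due by Nov 10, 2017 + 7 days = Nov 17, 2017; Nov 12, 2017 is within that limit.
(2) due by Nov 12, 2017 + 79 days = Jan 30, 2018; completed Jan 28, 2018, before the deadline.
(3) the permitted window runs from Mar 3, 2018 + 8 = Mar 11, 2018 to Mar 3, 2018 + 35 = Apr 7, 2018; done Apr 1, 2018 — within the window.
(4) due by Apr 20, 2018 + 68 days = Jun 27, 2018; completed Apr 22, 2018, before the deadline.
(5) due by Apr 22, 2018 + 5 days = Apr 27, 2018; Apr 26, 2018 is within that limit.
(6) permitted from May 6, 2018 + 19 days = May 25, 2018 onward; done May 30, 2018 — permitted.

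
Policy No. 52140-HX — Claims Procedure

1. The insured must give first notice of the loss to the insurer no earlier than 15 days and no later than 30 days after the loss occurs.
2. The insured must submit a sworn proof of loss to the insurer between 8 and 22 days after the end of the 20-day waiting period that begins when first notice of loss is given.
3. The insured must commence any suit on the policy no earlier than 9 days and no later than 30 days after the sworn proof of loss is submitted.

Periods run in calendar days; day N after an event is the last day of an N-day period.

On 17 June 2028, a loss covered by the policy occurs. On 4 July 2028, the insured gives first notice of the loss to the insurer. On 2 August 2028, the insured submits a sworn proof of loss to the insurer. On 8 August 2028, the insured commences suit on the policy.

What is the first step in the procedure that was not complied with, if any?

Step 1: the window is 15–30 days after 17 June 2028 (when the loss occurs), so 2 July 2028 through 17 July 2028; done 4 July 2028 — within the window.
Step 2: the window is 8–22 days after 24 July 2028 (end of the 20-day waiting period, which began when first notice of loss is given on 4 July 2028), so 1 August 2028 through 15 August 2028; 2 August 2028 falls inside that range.
Step 3: the window is 9–30 days after 2 August 2028 (when the sworn proof of loss is submitted), so 11 August 2028 through 1 September 2028; 8 August 2028 is 3 days too early.
No need to go further; step 3 was not satisfied.

Step 3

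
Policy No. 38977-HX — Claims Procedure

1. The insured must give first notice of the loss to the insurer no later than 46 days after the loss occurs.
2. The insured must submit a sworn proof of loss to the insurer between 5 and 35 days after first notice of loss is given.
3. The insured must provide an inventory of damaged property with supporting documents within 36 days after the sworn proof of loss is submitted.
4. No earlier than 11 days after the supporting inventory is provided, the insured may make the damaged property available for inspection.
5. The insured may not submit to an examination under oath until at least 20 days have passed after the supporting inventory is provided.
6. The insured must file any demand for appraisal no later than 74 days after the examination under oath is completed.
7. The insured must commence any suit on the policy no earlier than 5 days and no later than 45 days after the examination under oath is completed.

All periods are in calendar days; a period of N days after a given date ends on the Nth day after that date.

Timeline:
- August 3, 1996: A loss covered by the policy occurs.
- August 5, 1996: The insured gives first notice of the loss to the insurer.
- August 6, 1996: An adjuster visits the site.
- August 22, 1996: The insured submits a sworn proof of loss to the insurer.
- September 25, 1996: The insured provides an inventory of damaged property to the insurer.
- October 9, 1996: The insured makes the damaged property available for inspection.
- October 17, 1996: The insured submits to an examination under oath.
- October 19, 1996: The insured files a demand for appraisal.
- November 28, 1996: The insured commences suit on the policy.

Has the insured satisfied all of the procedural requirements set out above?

Yes

Step 1: 46 days after August 3, 1996 (when the loss occurs) is September 18, 1996; completed August 5, 1996, before the deadline.
Step 2: the window is 5–35 days after August 5, 1996 (when first notice of loss is given), so August 10, 1996 through September 9, 1996; August 22, 1996 falls inside that range.
Step 3: 36 days after August 22, 1996 (when the sworn proof of loss is submitted) is September 27, 1996; September 25, 1996 is within that limit.
Step 4: the earliest permitted date is 11 days after September 25, 1996 (when the supporting inventory is provided), i.e. October 6, 1996; done October 9, 1996 — permitted.
Step 5: the earliest permitted date is 20 days after September 25, 1996 (when the supporting inventory is provided), i.e. October 15, 1996; done October 17, 1996 — permitted.
Step 6: 74 days after October 17, 1996 (when the examination under oath is completed) is December 30, 1996; done October 19, 1996 — timely.
Step 7: the window is 5–45 days after October 17, 1996 (when the examination under oath is completed), so October 22, 1996 through December 1, 1996; done November 28, 1996 — within the window.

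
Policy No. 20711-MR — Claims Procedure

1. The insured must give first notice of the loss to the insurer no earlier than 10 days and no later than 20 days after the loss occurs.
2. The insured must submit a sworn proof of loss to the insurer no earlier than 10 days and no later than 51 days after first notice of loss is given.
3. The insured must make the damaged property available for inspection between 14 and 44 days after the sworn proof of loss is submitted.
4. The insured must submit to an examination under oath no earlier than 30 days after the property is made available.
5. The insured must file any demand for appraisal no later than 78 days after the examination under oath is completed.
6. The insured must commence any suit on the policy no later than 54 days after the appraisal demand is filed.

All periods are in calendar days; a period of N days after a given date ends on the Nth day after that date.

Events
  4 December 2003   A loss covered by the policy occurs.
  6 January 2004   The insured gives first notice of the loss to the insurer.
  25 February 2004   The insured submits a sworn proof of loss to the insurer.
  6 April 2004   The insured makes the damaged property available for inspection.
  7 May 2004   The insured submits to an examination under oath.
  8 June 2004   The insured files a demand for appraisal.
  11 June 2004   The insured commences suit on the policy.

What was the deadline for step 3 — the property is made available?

9 April 2004

Step 3 runs from 25 February 2004, when the sworn proof of loss is submitted. The window is 14–44 days after 25 February 2004; it closes on 9 April 2004.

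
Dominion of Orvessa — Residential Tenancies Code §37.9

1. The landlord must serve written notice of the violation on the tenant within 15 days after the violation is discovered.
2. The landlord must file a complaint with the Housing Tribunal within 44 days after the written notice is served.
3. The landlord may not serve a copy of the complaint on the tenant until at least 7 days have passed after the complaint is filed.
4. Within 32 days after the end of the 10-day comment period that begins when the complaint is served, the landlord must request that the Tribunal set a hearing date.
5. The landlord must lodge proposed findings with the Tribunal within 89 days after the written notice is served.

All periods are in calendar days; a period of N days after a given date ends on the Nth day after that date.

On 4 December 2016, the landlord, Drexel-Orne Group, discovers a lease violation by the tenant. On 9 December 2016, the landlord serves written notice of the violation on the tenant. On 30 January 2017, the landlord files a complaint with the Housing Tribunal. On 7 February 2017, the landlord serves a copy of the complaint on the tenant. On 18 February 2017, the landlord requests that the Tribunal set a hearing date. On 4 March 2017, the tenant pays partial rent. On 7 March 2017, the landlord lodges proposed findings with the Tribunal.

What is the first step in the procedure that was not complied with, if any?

Step 2

Step 1: 15 days after 4 December 2016 (when the violation is discovered) is 19 December 2016; done 9 December 2016 — timely.
Step 2: 44 days after 9 December 2016 (when the written notice is served) is 22 January 2017; not done until 30 January 2017, 8 days after the deadline.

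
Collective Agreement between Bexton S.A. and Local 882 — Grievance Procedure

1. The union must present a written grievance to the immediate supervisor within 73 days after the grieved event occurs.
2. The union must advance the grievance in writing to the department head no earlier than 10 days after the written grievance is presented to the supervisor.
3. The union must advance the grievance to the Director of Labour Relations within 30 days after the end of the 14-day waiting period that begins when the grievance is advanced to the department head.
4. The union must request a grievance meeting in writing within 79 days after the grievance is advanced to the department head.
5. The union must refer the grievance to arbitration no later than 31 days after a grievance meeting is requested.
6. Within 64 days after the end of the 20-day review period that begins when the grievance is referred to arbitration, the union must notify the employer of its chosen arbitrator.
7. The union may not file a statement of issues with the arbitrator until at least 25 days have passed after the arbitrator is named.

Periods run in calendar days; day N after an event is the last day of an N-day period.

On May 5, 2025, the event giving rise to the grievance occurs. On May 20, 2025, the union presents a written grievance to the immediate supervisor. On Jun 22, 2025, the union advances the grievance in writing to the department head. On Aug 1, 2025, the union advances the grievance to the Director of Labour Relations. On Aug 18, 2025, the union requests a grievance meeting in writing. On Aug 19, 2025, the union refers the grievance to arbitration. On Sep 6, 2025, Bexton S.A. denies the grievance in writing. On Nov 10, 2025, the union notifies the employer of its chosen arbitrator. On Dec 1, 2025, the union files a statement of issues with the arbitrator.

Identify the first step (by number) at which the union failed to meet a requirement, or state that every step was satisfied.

Step 1 — counting 73 days from May 5, 2025 (when the grieved event occurs) gives a deadline of Jul 17, 2025; May 20, 2025 is within that limit.
Step 2 — must wait 10 days from May 20, 2025 (when the written grievance is presented to the supervisor), so not before May 30, 2025; done Jun 22, 2025, after the minimum wait.
Step 3 — counting 30 days from Jul 6, 2025 (end of the 14-day waiting period, which began when the grievance is advanced to the department head on Jun 22, 2025) gives a deadline of Aug 5, 2025; completed Aug 1, 2025, before the deadline.
Step 4 — counting 79 days from Jun 22, 2025 (when the grievance is advanced to the department head) gives a deadline of Sep 9, 2025; Aug 18, 2025 is within that limit.
Step 5 — counting 31 days from Aug 18, 2025 (when a grievance meeting is requested) gives a deadline of Sep 18, 2025; Aug 19, 2025 is within that limit.
Step 6 — counting 64 days from Sep 8, 2025 (end of the 20-day review period, which began when the grievance is referred to arbitration on Aug 19, 2025) gives a deadline of Nov 11, 2025; done Nov 10, 2025 — timely.
Step 7 — must wait 25 days from Nov 10, 2025 (when the arbitrator is named), so not before Dec 5, 2025; Dec 1, 2025 is 4 days before the earliest permitted date.

Step 7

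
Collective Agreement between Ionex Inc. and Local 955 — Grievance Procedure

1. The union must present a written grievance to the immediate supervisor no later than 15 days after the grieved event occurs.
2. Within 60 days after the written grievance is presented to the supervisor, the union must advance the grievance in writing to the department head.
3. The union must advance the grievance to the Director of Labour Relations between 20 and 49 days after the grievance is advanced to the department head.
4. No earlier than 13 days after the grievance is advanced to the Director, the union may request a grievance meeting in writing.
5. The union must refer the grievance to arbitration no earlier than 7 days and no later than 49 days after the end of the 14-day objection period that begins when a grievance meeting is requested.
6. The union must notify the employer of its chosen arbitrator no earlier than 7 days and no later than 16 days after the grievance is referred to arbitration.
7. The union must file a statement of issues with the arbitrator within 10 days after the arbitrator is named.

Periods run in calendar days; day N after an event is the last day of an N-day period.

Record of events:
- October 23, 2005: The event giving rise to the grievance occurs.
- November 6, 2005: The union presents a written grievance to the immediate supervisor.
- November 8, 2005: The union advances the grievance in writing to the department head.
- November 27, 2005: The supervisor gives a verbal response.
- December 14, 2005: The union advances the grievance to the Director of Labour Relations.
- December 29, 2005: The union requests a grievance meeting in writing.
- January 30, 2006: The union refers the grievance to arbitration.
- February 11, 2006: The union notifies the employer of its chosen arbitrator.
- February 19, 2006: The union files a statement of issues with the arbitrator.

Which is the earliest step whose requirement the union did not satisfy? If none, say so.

None — every step was satisfied

Step 1 — counting 15 days from October 23, 2005 (when the grieved event occurs) gives a deadline of November 7, 2005; completed November 6, 2005, before the deadline.
Step 2 — counting 60 days from November 6, 2005 (when the written grievance is presented to the supervisor) gives a deadline of January 5, 2006; done November 8, 2005 — timely.
Step 3 — 20 and 49 days from November 8, 2005 (when the grievance is advanced to the department head) are November 28, 2005 and December 27, 2005 respectively; done December 14, 2005 — within the window.
Step 4 — must wait 13 days from December 14, 2005 (when the grievance is advanced to the Director), so not before December 27, 2005; done December 29, 2005, after the minimum wait.
Step 5 — 7 and 49 days from January 12, 2006 (end of the 14-day objection period, which began when a grievance meeting is requested on December 29, 2005) are January 19, 2006 and March 2, 2006 respectively; January 30, 2006 falls inside that range.
Step 6 — 7 and 16 days from January 30, 2006 (when the grievance is referred to arbitration) are February 6, 2006 and February 15, 2006 respectively; February 11, 2006 falls inside that range.
Step 7 — counting 10 days from February 11, 2006 (when the arbitrator is named) gives a deadline of February 21, 2006; done February 19, 2006 — timely.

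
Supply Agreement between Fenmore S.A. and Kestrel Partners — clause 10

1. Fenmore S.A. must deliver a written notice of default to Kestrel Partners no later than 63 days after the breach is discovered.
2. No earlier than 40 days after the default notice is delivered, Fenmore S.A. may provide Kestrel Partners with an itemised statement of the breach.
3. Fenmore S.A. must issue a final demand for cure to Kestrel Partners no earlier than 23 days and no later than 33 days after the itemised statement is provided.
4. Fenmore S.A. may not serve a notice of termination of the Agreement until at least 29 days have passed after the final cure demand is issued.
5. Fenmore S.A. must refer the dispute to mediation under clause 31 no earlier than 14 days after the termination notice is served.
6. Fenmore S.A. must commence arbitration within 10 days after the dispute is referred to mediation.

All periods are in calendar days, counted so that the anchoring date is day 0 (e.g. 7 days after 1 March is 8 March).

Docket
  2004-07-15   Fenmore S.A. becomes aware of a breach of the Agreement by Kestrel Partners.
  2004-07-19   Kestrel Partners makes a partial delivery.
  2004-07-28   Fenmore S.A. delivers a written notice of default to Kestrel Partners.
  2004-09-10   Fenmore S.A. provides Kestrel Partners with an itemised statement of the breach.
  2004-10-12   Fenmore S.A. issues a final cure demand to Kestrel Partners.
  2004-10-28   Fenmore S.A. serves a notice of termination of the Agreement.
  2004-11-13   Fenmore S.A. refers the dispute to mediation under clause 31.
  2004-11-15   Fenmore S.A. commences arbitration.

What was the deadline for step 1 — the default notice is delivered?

2004-09-16

Step 1 runs from 2004-07-15, when the breach is discovered. 63 days after 2004-07-15 is 2004-09-16.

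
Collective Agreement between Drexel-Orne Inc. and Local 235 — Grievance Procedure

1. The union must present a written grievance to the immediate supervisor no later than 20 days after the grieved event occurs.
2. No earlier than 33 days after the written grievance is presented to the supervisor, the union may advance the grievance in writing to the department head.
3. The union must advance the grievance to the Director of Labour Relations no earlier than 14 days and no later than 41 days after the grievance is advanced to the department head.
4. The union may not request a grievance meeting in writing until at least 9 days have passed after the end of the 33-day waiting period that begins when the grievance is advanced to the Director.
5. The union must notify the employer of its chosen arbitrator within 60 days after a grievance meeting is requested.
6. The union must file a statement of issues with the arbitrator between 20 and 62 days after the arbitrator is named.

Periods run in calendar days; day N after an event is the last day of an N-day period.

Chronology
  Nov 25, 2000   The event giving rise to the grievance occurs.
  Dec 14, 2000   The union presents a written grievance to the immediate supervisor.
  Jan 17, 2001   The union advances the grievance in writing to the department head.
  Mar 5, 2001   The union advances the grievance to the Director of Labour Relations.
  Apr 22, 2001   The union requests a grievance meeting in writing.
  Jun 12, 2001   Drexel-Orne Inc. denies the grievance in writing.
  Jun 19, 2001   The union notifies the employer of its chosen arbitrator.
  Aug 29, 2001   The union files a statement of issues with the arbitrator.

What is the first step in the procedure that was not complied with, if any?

Step 3

(1) due by Nov 25, 2000 + 20 days = Dec 15, 2000; Dec 14, 2000 is within that limit.
(2) permitted from Dec 14, 2000 + 33 days = Jan 16, 2001 onward; Jan 17, 2001 is on or after that date.
(3) the permitted window runs from Jan 17, 2001 + 14 = Jan 31, 2001 to Jan 17, 2001 + 41 = Feb 27, 2001; done Mar 5, 2001 — 6 days after the window closed.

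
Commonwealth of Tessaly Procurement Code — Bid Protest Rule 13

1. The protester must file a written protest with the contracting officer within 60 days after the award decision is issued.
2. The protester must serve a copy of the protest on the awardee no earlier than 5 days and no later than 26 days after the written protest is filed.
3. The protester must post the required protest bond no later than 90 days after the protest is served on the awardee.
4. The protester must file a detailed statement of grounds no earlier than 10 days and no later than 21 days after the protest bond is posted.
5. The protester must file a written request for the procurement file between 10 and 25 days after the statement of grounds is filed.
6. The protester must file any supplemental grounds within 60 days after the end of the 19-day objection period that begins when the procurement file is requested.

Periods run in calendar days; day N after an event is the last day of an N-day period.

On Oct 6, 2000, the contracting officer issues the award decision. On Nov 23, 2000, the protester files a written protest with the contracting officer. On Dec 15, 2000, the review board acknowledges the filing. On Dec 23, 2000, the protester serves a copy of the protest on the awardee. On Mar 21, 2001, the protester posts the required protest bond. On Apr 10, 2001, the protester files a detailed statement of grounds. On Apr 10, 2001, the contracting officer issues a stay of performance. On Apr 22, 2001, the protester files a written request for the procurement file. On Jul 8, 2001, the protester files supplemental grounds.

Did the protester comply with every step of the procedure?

Step 1 — counting 60 days from Oct 6, 2000 (when the award decision is issued) gives a deadline of Dec 5, 2000; completed Nov 23, 2000, before the deadline.
Step 2 — 5 and 26 days from Nov 23, 2000 (when the written protest is filed) are Nov 28, 2000 and Dec 19, 2000 respectively; Dec 23, 2000 is 4 days past the end of the window.
That is the first point of non-compliance.

No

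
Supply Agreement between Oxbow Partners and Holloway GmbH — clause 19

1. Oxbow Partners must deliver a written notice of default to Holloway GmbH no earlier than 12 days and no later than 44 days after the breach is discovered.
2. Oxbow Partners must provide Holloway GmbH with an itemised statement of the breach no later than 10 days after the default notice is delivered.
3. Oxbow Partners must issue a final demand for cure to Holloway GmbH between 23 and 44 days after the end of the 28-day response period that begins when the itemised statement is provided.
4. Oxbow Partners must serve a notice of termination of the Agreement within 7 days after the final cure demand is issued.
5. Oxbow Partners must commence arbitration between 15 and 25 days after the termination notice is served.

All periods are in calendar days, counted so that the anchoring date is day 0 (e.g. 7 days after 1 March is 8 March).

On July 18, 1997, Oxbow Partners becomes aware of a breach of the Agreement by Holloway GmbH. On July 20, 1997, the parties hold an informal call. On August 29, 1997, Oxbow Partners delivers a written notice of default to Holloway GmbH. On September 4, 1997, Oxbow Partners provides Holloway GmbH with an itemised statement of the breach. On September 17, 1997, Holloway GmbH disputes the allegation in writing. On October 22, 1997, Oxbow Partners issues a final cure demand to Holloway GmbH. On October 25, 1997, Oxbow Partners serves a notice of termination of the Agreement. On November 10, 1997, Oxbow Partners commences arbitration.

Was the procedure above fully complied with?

Step 1 — 12 and 44 days from July 18, 1997 (when the breach is discovered) are July 30, 1997 and August 31, 1997 respectively; done August 29, 1997 — within the window.
Step 2 — counting 10 days from August 29, 1997 (when the default notice is delivered) gives a deadline of September 8, 1997; September 4, 1997 is within that limit.
Step 3 — 23 and 44 days from October 2, 1997 (end of the 28-day response period, which began when the itemised statement is provided on September 4, 1997) are October 25, 1997 and November 15, 1997 respectively; done October 22, 1997 — 3 days before the window opened.

No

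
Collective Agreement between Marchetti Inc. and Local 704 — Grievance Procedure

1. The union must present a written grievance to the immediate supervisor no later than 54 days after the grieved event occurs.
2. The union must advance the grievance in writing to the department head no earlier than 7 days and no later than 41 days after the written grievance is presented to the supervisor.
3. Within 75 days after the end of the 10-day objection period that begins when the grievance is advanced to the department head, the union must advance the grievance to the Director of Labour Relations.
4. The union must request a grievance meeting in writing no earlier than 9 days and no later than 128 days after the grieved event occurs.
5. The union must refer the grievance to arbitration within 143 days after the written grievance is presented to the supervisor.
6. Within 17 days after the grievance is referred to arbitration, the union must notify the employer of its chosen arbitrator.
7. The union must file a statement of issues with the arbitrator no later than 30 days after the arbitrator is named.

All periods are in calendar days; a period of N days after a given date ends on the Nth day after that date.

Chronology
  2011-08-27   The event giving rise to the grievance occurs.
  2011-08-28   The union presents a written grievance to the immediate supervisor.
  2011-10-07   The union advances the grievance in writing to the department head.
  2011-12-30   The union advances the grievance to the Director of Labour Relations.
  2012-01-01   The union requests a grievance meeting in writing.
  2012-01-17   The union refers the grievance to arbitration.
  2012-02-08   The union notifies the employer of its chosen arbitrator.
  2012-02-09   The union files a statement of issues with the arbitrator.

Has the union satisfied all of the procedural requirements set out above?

No

Step 1 — counting 54 days from 2011-08-27 (when the grieved event occurs) gives a deadline of 2011-10-20; completed 2011-08-28, before the deadline.
Step 2 — 7 and 41 days from 2011-08-28 (when the written grievance is presented to the supervisor) are 2011-09-04 and 2011-10-08 respectively; 2011-10-07 falls inside that range.
Step 3 — counting 75 days from 2011-10-17 (end of the 10-day objection period, which began when the grievance is advanced to the department head on 2011-10-07) gives a deadline of 2011-12-31; completed 2011-12-30, before the deadline.
Step 4 — 9 and 128 days from 2011-08-27 (when the grieved event occurs) are 2011-09-05 and 2012-01-02 respectively; 2012-01-01 falls inside that range.
Step 5 — counting 143 days from 2011-08-28 (when the written grievance is presented to the supervisor) gives a deadline of 2012-01-18; 2012-01-17 is within that limit.
Step 6 — counting 17 days from 2012-01-17 (when the grievance is referred to arbitration) gives a deadline of 2012-02-03; 2012-02-08 misses that deadline by 5 days.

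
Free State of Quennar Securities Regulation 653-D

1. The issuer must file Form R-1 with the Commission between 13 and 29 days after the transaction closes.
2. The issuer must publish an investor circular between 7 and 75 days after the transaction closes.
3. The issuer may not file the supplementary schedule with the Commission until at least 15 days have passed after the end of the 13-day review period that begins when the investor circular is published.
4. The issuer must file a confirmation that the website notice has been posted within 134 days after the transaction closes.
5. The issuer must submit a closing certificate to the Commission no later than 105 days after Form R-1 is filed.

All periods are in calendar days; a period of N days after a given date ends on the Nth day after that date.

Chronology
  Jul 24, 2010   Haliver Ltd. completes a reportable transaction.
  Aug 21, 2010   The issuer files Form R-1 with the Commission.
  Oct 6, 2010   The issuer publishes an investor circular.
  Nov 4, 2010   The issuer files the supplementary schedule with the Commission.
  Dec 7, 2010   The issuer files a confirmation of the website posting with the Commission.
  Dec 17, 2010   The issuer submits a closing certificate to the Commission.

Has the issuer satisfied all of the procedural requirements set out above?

No

(1) the permitted window runs from Jul 24, 2010 + 13 = Aug 6, 2010 to Jul 24, 2010 + 29 = Aug 22, 2010; done Aug 21, 2010 — within the window.
(2) the permitted window runs from Jul 24, 2010 + 7 = Jul 31, 2010 to Jul 24, 2010 + 75 = Oct 7, 2010; done Oct 6, 2010 — within the window.
(3) permitted from Oct 19, 2010 + 15 days = Nov 3, 2010 onward; Nov 4, 2010 is on or after that date.
(4) due by Jul 24, 2010 + 134 days = Dec 5, 2010; done Dec 7, 2010 — 2 days late.
That is the first point of non-compliance.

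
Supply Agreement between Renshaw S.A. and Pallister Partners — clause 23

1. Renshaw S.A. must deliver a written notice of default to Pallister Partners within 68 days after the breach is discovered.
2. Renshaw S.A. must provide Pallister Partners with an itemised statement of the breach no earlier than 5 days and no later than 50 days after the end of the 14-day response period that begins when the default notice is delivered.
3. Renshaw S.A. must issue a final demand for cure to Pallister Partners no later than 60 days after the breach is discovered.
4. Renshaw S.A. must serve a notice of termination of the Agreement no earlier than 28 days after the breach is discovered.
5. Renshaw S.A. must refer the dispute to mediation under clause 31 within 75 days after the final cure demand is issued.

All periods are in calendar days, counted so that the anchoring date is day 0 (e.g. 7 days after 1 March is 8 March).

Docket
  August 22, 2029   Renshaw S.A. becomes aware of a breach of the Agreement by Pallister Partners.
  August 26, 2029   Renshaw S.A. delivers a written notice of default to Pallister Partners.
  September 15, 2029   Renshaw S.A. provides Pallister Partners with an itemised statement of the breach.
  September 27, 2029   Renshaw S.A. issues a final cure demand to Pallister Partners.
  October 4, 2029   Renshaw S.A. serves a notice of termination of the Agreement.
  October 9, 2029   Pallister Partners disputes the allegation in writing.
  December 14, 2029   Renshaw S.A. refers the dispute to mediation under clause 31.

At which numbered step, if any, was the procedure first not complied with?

Step 1 — counting 68 days from August 22, 2029 (when the breach is discovered) gives a deadline of October 29, 2029; completed August 26, 2029, before the deadline.
Step 2 — 5 and 50 days from September 9, 2029 (end of the 14-day response period, which began when the default notice is delivered on August 26, 2029) are September 14, 2029 and October 29, 2029 respectively; September 15, 2029 falls inside that range.
Step 3 — counting 60 days from August 22, 2029 (when the breach is discovered) gives a deadline of October 21, 2029; completed September 27, 2029, before the deadline.
Step 4 — must wait 28 days from August 22, 2029 (when the breach is discovered), so not before September 19, 2029; October 4, 2029 is on or after that date.
Step 5 — counting 75 days from September 27, 2029 (when the final cure demand is issued) gives a deadline of December 11, 2029; not done until December 14, 2029, 3 days after the deadline.

Step 5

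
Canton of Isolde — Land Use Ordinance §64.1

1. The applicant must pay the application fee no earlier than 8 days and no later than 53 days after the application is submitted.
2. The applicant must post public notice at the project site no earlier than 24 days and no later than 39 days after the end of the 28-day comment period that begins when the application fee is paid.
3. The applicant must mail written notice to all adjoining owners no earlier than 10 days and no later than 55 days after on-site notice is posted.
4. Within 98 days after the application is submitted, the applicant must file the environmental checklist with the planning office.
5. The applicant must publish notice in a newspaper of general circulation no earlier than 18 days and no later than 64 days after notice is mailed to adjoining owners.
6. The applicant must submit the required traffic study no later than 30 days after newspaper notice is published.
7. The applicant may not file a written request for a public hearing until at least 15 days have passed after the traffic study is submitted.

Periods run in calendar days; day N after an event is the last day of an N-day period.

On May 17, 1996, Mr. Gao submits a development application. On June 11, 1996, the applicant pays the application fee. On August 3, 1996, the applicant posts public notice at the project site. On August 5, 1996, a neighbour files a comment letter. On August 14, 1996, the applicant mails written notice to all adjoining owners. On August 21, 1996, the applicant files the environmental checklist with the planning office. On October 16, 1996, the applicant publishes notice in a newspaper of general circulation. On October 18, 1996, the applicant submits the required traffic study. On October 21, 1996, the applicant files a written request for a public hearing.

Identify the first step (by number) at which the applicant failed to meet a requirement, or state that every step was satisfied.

Step 1 — 8 and 53 days from May 17, 1996 (when the application is submitted) are May 25, 1996 and July 9, 1996 respectively; done June 11, 1996 — within the window.
Step 2 — 24 and 39 days from July 9, 1996 (end of the 28-day comment period, which began when the application fee is paid on June 11, 1996) are August 2, 1996 and August 17, 1996 respectively; done August 3, 1996, which is between those dates.
Step 3 — 10 and 55 days from August 3, 1996 (when on-site notice is posted) are August 13, 1996 and September 27, 1996 respectively; done August 14, 1996, which is between those dates.
Step 4 — counting 98 days from May 17, 1996 (when the application is submitted) gives a deadline of August 23, 1996; completed August 21, 1996, before the deadline.
Step 5 — 18 and 64 days from August 14, 1996 (when notice is mailed to adjoining owners) are September 1, 1996 and October 17, 1996 respectively; October 16, 1996 falls inside that range.
Step 6 — counting 30 days from October 16, 1996 (when newspaper notice is published) gives a deadline of November 15, 1996; done October 18, 1996 — timely.
Step 7 — must wait 15 days from October 18, 1996 (when the traffic study is submitted), so not before November 2, 1996; acted on October 21, 1996, 12 days prematurely.

Step 7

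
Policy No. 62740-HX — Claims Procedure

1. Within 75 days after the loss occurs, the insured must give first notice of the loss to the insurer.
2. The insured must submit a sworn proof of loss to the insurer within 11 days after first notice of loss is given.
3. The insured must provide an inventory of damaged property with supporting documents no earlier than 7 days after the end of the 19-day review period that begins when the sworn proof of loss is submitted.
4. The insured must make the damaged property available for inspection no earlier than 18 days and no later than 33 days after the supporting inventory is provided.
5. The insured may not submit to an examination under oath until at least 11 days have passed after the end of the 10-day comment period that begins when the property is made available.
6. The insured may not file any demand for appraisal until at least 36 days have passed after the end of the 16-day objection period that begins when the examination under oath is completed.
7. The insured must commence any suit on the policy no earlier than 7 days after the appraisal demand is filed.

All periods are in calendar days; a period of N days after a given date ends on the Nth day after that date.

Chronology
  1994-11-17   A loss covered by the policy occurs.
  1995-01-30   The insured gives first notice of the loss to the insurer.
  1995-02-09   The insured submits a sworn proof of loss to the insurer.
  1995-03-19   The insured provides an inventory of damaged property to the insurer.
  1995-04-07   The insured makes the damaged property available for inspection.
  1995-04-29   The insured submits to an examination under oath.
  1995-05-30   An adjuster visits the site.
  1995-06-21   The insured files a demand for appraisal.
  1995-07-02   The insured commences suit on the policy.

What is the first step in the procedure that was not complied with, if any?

(1) due by 1994-11-17 + 75 days = 1995-01-31; completed 1995-01-30, before the deadline.
(2) due by 1995-01-30 + 11 days = 1995-02-10; 1995-02-09 is within that limit.
(3) permitted from 1995-02-28 + 7 days = 1995-03-07 onward; done 1995-03-19, after the minimum wait.
(4) the permitted window runs from 1995-03-19 + 18 = 1995-04-06 to 1995-03-19 + 33 = 1995-04-21; done 1995-04-07, which is between those dates.
(5) permitted from 1995-04-17 + 11 days = 1995-04-28 onward; done 1995-04-29, after the minimum wait.
(6) permitted from 1995-05-15 + 36 days = 1995-06-20 onward; 1995-06-21 is on or after that date.
(7) permitted from 1995-06-21 + 7 days = 1995-06-28 onward; 1995-07-02 is on or after that date.

None — every step was satisfied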